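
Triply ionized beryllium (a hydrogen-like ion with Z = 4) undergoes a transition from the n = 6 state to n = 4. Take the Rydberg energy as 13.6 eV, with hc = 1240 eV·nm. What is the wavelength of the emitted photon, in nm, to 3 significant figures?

For Z = 4 the level energies scale as Z², so the effective Rydberg energy is 13.6 × 16 = 217.6 eV.
ΔE = 217.6 × (1/4² − 1/6²) = 217.6 × 0.03472 = 7.556 eV.
λ = hc/ΔE = 1240 / 7.556 = 164 nm.

164 nm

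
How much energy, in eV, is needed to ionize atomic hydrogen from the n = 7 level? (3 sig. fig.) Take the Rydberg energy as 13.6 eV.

0.278 eV

E_7 = −13.60/49 = −0.278 eV, so ionization (to E = 0) requires 0.278 eV.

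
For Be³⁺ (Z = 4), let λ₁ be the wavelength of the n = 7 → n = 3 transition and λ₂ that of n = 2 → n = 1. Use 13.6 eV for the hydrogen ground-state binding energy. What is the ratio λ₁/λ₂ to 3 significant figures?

8.27

λ ∝ 1/ΔE ∝ 1/(1/n_f² − 1/n_i²), and the Z² and hc factors cancel in the ratio.
λ₁/λ₂ = (1/1² − 1/2²)/(1/3² − 1/7²) = 0.7500/0.09070 = 8.27.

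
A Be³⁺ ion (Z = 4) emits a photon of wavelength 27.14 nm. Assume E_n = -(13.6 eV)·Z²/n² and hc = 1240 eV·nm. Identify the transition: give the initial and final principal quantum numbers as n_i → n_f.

The photon energy is ΔE = hc/λ = 1240 / 27.14 = 45.69 eV.
With Z = 4, ΔE = 217.6 × (1/n_f² − 1/n_i²), so 1/n_f² − 1/n_i² = 0.2100.
Trying n_f = 2 gives 1/n_i² = 0.04003, i.e. n_i ≈ 5; this pair matches.

n_i = 5, n_f = 2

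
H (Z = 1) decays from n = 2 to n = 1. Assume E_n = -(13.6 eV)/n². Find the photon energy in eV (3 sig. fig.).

10.2 eV

E_2 = −13.60/4 = −3.400 eV and E_1 = −13.60/1 = −13.60 eV.
The photon energy is |E_2 − E_1| = 10.2 eV.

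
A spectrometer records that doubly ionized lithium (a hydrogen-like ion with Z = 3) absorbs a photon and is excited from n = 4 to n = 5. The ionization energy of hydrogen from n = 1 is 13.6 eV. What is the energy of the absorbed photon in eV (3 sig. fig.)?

2.75 eV

The Bohr energies scale as Z², so for Z = 3: E_n = −122.4/n² eV.
E_5 = −122.4/25 = −4.896 eV and E_4 = −122.4/16 = −7.650 eV.
The photon energy is |E_5 − E_4| = 2.75 eV.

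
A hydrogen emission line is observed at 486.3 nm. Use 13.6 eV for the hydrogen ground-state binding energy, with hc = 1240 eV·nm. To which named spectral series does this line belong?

Balmer

ΔE = 1240/486.3 = 2.550 eV.
This matches 13.6 × (1/2² − 1/4²), so n_f = 2: the Balmer series.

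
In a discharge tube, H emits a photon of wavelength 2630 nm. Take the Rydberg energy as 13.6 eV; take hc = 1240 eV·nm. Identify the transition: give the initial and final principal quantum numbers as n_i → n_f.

n_i = 6, n_f = 4

The photon energy is ΔE = hc/λ = 1240 / 2630 = 0.4715 eV.
With Z = 1, ΔE = 13.60 × (1/n_f² − 1/n_i²), so 1/n_f² − 1/n_i² = 0.03467.
Trying n_f = 4 gives 1/n_i² = 0.02783, i.e. n_i ≈ 6; this pair matches.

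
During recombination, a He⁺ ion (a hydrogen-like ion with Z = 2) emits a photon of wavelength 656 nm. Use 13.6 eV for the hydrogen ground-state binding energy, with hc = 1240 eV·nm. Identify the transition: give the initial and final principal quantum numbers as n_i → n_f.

The photon energy is ΔE = hc/λ = 1240 / 656 = 1.890 eV.
With Z = 2, ΔE = 54.40 × (1/n_f² − 1/n_i²), so 1/n_f² − 1/n_i² = 0.03475.
Trying n_f = 4 gives 1/n_i² = 0.02775, i.e. n_i ≈ 6; this pair matches.

n_i = 6, n_f = 4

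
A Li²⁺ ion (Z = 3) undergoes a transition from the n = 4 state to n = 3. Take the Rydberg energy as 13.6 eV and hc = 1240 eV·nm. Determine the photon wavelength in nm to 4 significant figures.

208.4 nm

For Z = 3 the level energies scale as Z², so the effective Rydberg energy is 13.6 × 9 = 122.4 eV.
ΔE = 122.4 × (1/3² − 1/4²) = 122.4 × 0.04861 = 5.950 eV.
λ = hc/ΔE = 1240 / 5.950 = 208.4 nm.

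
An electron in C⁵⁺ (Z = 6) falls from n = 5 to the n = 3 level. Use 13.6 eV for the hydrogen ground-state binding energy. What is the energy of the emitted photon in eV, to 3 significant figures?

34.8 eV

The Bohr energies scale as Z², so for Z = 6: E_n = −489.6/n² eV.
E_5 = −489.6/25 = −19.58 eV and E_3 = −489.6/9 = −54.40 eV.
The photon energy is |E_5 − E_3| = 34.8 eV.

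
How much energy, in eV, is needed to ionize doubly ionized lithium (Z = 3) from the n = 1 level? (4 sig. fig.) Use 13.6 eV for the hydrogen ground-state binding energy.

E_n = −13.6 Z²/n² = −122.4/n² eV for Z = 3.
E_1 = −122.4/1 = −122.4 eV, so ionization (to E = 0) requires 122.4 eV.

122.4 eV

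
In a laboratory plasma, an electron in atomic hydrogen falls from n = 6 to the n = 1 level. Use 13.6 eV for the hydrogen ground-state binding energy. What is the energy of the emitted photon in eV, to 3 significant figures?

E_6 = −13.60/36 = −0.3778 eV and E_1 = −13.60/1 = −13.60 eV.
The photon energy is |E_6 − E_1| = 13.2 eV.

13.2 eV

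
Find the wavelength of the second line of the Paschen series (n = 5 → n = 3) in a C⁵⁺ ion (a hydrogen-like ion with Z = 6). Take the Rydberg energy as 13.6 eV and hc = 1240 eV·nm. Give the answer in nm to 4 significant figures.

35.62 nm

The Paschen series terminates on n_f = 3; the second line has n_i = 3+2 = 5.
ΔE = 489.6 × (1/3² − 1/5²) = 34.82 eV.
λ = 1240 / 34.82 = 35.62 nm.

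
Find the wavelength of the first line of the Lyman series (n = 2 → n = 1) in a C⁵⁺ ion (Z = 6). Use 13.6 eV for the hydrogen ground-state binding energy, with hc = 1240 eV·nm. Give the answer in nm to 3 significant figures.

3.38 nm

The Lyman series terminates on n_f = 1; the first line has n_i = 1+1 = 2.
ΔE = 489.6 × (1/1² − 1/2²) = 367.2 eV.
λ = 1240 / 367.2 = 3.38 nm.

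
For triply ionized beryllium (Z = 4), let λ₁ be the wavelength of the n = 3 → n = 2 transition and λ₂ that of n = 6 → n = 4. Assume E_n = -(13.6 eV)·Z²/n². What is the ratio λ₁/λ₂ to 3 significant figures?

λ ∝ 1/ΔE ∝ 1/(1/n_f² − 1/n_i²), and the Z² and hc factors cancel in the ratio.
λ₁/λ₂ = (1/4² − 1/6²)/(1/2² − 1/3²) = 0.03472/0.1389 = 0.250.

0.250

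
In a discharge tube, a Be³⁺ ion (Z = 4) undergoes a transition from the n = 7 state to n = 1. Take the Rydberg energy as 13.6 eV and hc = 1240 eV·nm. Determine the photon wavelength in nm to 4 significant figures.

For Z = 4 the level energies scale as Z², so the effective Rydberg energy is 13.6 × 16 = 217.6 eV.
ΔE = 217.6 × (1/1² − 1/7²) = 217.6 × 0.9796 = 213.2 eV.
λ = hc/ΔE = 1240 / 213.2 = 5.817 nm.

5.817 nm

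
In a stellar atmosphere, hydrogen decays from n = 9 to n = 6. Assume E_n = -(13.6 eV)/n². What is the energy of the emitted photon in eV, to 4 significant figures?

E_9 = −13.60/81 = −0.1679 eV and E_6 = −13.60/36 = −0.3778 eV.
The photon energy is |E_9 − E_6| = 0.2099 eV.

0.2099 eV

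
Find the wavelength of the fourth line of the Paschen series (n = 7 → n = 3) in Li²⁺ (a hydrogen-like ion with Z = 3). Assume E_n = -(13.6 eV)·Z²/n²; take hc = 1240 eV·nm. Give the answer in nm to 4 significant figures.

The Paschen series terminates on n_f = 3; the fourth line has n_i = 3+4 = 7.
ΔE = 122.4 × (1/3² − 1/7²) = 11.10 eV.
λ = 1240 / 11.10 = 111.7 nm.

111.7 nm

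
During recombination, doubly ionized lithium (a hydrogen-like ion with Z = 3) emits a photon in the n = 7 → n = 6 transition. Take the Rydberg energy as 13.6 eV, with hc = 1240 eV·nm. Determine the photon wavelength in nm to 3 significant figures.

1370 nm

For Z = 3 the level energies scale as Z², so the effective Rydberg energy is 13.6 × 9 = 122.4 eV.
ΔE = 122.4 × (1/6² − 1/7²) = 122.4 × 0.007370 = 0.9020 eV.
λ = hc/ΔE = 1240 / 0.9020 = 1370 nm.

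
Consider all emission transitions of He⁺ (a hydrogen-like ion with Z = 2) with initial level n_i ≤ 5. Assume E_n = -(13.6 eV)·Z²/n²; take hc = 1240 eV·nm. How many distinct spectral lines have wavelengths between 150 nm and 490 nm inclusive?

Enumerate all n_i → n_f pairs with 1 ≤ n_f < n_i ≤ 5 and compute λ = 1240 / [13.6·4·(1/n_f² − 1/n_i²)].
Lines falling in [150, 490] nm: 3→2 (164.1 nm), 5→3 (320.5 nm), 4→3 (468.9 nm).

3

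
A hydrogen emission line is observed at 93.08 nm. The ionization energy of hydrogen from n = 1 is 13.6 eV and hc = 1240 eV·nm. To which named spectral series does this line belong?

ΔE = 1240/93.08 = 13.32 eV.
This matches 13.6 × (1/1² − 1/7²), so n_f = 1: the Lyman series.

Lyman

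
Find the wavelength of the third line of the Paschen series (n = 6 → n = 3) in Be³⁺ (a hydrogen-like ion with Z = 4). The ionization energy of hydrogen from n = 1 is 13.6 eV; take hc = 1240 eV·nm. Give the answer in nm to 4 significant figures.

The Paschen series terminates on n_f = 3; the third line has n_i = 3+3 = 6.
ΔE = 217.6 × (1/3² − 1/6²) = 18.13 eV.
λ = 1240 / 18.13 = 68.38 nm.

68.38 nm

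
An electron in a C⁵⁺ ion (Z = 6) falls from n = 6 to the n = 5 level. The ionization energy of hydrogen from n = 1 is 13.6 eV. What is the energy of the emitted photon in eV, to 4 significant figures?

5.984 eV

The Bohr energies scale as Z², so for Z = 6: E_n = −489.6/n² eV.
E_6 = −489.6/36 = −13.60 eV and E_5 = −489.6/25 = −19.58 eV.
The photon energy is |E_6 − E_5| = 5.984 eV.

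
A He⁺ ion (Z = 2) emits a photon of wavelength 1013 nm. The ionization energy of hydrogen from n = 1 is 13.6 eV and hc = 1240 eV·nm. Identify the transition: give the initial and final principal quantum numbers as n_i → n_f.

The photon energy is ΔE = hc/λ = 1240 / 1013 = 1.224 eV.
With Z = 2, ΔE = 54.40 × (1/n_f² − 1/n_i²), so 1/n_f² − 1/n_i² = 0.02250.
Trying n_f = 4 gives 1/n_i² = 0.04000, i.e. n_i ≈ 5; this pair matches.

n_i = 5, n_f = 4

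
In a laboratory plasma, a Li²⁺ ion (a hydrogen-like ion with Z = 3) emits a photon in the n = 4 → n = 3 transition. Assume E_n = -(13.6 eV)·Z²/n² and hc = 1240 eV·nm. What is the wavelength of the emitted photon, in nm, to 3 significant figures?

208 nm

For Z = 3 the level energies scale as Z², so the effective Rydberg energy is 13.6 × 9 = 122.4 eV.
ΔE = 122.4 × (1/3² − 1/4²) = 122.4 × 0.04861 = 5.950 eV.
λ = hc/ΔE = 1240 / 5.950 = 208 nm.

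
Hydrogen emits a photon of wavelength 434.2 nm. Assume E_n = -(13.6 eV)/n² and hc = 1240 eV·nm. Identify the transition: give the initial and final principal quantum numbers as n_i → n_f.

The photon energy is ΔE = hc/λ = 1240 / 434.2 = 2.856 eV.
With Z = 1, ΔE = 13.60 × (1/n_f² − 1/n_i²), so 1/n_f² − 1/n_i² = 0.2100.
Trying n_f = 2 gives 1/n_i² = 0.04001, i.e. n_i ≈ 5; this pair matches.

n_i = 5, n_f = 2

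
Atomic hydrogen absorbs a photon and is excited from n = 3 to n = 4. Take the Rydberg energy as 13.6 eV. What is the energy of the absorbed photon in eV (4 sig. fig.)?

0.6611 eV

E_4 = −13.60/16 = −0.8500 eV and E_3 = −13.60/9 = −1.511 eV.
The photon energy is |E_4 − E_3| = 0.6611 eV.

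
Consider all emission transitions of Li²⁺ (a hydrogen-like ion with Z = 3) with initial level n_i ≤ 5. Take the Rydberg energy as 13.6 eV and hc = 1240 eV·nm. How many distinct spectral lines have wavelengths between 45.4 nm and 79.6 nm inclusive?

3

Enumerate all n_i → n_f pairs with 1 ≤ n_f < n_i ≤ 5 and compute λ = 1240 / [13.6·9·(1/n_f² − 1/n_i²)].
Lines falling in [45.4, 79.6] nm: 5→2 (48.24 nm), 4→2 (54.03 nm), 3→2 (72.94 nm).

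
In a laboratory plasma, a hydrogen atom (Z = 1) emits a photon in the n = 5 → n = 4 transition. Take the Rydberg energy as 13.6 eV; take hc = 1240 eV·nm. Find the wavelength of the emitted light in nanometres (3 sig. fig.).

ΔE = 13.60 × (1/4² − 1/5²) = 13.60 × 0.02250 = 0.3060 eV.
λ = hc/ΔE = 1240 / 0.3060 = 4050 nm.
This line belongs to the Brackett series.

4050 nm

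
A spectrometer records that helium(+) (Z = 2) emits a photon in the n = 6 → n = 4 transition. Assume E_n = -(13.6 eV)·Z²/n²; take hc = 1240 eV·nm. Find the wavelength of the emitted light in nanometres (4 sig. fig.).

For Z = 2 the level energies scale as Z², so the effective Rydberg energy is 13.6 × 4 = 54.40 eV.
ΔE = 54.40 × (1/4² − 1/6²) = 54.40 × 0.03472 = 1.889 eV.
λ = hc/ΔE = 1240 / 1.889 = 656.5 nm.

656.5 nm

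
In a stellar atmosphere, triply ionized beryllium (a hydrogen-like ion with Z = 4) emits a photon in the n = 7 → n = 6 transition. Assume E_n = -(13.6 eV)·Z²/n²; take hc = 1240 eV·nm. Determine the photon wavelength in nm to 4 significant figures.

For Z = 4 the level energies scale as Z², so the effective Rydberg energy is 13.6 × 16 = 217.6 eV.
ΔE = 217.6 × (1/6² − 1/7²) = 217.6 × 0.007370 = 1.604 eV.
λ = hc/ΔE = 1240 / 1.604 = 773.2 nm.

773.2 nm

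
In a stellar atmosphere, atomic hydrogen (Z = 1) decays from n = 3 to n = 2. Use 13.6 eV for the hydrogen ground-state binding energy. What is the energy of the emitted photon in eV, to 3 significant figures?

E_3 = −13.60/9 = −1.511 eV and E_2 = −13.60/4 = −3.400 eV.
The photon energy is |E_3 − E_2| = 1.89 eV.

1.89 eV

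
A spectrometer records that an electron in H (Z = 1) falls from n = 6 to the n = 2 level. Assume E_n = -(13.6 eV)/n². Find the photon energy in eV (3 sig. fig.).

3.02 eV

E_6 = −13.60/36 = −0.3778 eV and E_2 = −13.60/4 = −3.400 eV.
The photon energy is |E_6 − E_2| = 3.02 eV.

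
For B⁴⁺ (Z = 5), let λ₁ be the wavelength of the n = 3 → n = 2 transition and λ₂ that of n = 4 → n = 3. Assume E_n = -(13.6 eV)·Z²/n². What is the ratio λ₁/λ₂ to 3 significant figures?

0.350

λ ∝ 1/ΔE ∝ 1/(1/n_f² − 1/n_i²), and the Z² and hc factors cancel in the ratio.
λ₁/λ₂ = (1/3² − 1/4²)/(1/2² − 1/3²) = 0.04861/0.1389 = 0.350.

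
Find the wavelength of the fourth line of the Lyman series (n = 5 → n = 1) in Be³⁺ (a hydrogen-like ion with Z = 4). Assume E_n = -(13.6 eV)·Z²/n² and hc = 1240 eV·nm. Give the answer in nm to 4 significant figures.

The Lyman series terminates on n_f = 1; the fourth line has n_i = 1+4 = 5.
ΔE = 217.6 × (1/1² − 1/5²) = 208.9 eV.
λ = 1240 / 208.9 = 5.936 nm.

5.936 nm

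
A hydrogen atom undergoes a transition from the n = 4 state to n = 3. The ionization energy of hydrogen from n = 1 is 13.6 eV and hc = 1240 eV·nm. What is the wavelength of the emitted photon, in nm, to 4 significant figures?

ΔE = 13.60 × (1/3² − 1/4²) = 13.60 × 0.04861 = 0.6611 eV.
λ = hc/ΔE = 1240 / 0.6611 = 1876 nm.

1876 nm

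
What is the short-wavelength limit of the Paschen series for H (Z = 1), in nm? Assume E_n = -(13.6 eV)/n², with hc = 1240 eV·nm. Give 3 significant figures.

The Paschen series has lower level n_f = 3; the series limit corresponds to n_i → ∞.
ΔE_max = 13.6 × 1 / 3² = 1.511 eV.
λ_min = 1240 / 1.511 = 821 nm.

821 nm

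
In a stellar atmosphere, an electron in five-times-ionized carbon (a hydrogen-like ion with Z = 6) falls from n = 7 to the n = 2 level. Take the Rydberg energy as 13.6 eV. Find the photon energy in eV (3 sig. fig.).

112 eV

The Bohr energies scale as Z², so for Z = 6: E_n = −489.6/n² eV.
E_7 = −489.6/49 = −9.992 eV and E_2 = −489.6/4 = −122.4 eV.
The photon energy is |E_7 − E_2| = 112 eV.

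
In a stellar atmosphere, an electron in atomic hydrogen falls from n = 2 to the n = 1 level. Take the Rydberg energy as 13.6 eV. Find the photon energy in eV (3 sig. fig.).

E_2 = −13.60/4 = −3.400 eV and E_1 = −13.60/1 = −13.60 eV.
The photon energy is |E_2 − E_1| = 10.2 eV.

10.2 eV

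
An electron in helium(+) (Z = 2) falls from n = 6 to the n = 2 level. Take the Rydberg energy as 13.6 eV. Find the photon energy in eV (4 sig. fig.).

12.09 eV

The Bohr energies scale as Z², so for Z = 2: E_n = −54.40/n² eV.
E_6 = −54.40/36 = −1.511 eV and E_2 = −54.40/4 = −13.60 eV.
The photon energy is |E_6 − E_2| = 12.09 eV.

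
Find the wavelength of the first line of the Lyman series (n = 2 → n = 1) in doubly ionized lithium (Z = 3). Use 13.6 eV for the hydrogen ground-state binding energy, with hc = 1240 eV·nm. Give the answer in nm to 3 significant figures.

13.5 nm

The Lyman series terminates on n_f = 1; the first line has n_i = 1+1 = 2.
ΔE = 122.4 × (1/1² − 1/2²) = 91.80 eV.
λ = 1240 / 91.80 = 13.5 nm.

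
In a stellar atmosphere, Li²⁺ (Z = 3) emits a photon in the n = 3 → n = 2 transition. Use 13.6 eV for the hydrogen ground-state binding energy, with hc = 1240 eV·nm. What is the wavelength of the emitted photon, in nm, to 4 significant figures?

72.94 nm

For Z = 3 the level energies scale as Z², so the effective Rydberg energy is 13.6 × 9 = 122.4 eV.
ΔE = 122.4 × (1/2² − 1/3²) = 122.4 × 0.1389 = 17.00 eV.
λ = hc/ΔE = 1240 / 17.00 = 72.94 nm.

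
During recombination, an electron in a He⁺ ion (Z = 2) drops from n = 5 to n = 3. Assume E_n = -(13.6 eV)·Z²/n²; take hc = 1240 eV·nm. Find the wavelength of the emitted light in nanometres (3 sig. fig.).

321 nm

For Z = 2 the level energies scale as Z², so the effective Rydberg energy is 13.6 × 4 = 54.40 eV.
ΔE = 54.40 × (1/3² − 1/5²) = 54.40 × 0.07111 = 3.868 eV.
λ = hc/ΔE = 1240 / 3.868 = 321 nm.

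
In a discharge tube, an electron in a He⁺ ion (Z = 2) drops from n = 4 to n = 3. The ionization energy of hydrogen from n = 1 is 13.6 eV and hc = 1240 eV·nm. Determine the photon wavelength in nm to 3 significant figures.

For Z = 2 the level energies scale as Z², so the effective Rydberg energy is 13.6 × 4 = 54.40 eV.
ΔE = 54.40 × (1/3² − 1/4²) = 54.40 × 0.04861 = 2.644 eV.
λ = hc/ΔE = 1240 / 2.644 = 469 nm.

469 nm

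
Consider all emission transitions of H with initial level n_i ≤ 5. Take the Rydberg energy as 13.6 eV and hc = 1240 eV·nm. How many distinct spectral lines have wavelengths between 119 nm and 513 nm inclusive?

3

Enumerate all n_i → n_f pairs with 1 ≤ n_f < n_i ≤ 5 and compute λ = 1240 / [13.6·1·(1/n_f² − 1/n_i²)].
Lines falling in [119, 513] nm: 2→1 (121.6 nm), 5→2 (434.2 nm), 4→2 (486.3 nm).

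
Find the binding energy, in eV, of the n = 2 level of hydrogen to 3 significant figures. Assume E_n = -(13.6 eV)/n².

3.40 eV

E_2 = −13.60/4 = −3.40 eV, so ionization (to E = 0) requires 3.40 eV.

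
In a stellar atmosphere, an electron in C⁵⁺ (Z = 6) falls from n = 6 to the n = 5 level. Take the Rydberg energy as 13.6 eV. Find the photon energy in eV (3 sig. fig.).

5.98 eV

The Bohr energies scale as Z², so for Z = 6: E_n = −489.6/n² eV.
E_6 = −489.6/36 = −13.60 eV and E_5 = −489.6/25 = −19.58 eV.
The photon energy is |E_6 − E_5| = 5.98 eV.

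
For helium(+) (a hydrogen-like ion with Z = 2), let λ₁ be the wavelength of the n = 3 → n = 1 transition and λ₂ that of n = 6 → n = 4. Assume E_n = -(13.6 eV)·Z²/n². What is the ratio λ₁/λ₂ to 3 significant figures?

λ ∝ 1/ΔE ∝ 1/(1/n_f² − 1/n_i²), and the Z² and hc factors cancel in the ratio.
λ₁/λ₂ = (1/4² − 1/6²)/(1/1² − 1/3²) = 0.03472/0.8889 = 0.0391.

0.0391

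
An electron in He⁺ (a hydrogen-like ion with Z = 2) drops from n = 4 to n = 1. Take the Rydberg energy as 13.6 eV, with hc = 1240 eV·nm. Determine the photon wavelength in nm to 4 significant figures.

24.31 nm

For Z = 2 the level energies scale as Z², so the effective Rydberg energy is 13.6 × 4 = 54.40 eV.
ΔE = 54.40 × (1/1² − 1/4²) = 54.40 × 0.9375 = 51.00 eV.
λ = hc/ΔE = 1240 / 51.00 = 24.31 nm.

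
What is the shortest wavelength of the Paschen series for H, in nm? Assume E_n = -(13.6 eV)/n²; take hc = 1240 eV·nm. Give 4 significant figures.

The Paschen series has lower level n_f = 3; the series limit corresponds to n_i → ∞.
ΔE_max = 13.6 × 1 / 3² = 1.511 eV.
λ_min = 1240 / 1.511 = 820.6 nm.

820.6 nm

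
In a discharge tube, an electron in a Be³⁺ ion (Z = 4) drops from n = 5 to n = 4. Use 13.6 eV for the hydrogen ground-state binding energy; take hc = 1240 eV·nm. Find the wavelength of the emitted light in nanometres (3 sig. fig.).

For Z = 4 the level energies scale as Z², so the effective Rydberg energy is 13.6 × 16 = 217.6 eV.
ΔE = 217.6 × (1/4² − 1/5²) = 217.6 × 0.02250 = 4.896 eV.
λ = hc/ΔE = 1240 / 4.896 = 253 nm.

253 nm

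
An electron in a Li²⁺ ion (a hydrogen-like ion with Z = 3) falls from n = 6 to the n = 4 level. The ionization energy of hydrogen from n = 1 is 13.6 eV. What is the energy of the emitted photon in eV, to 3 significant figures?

The Bohr energies scale as Z², so for Z = 3: E_n = −122.4/n² eV.
E_6 = −122.4/36 = −3.400 eV and E_4 = −122.4/16 = −7.650 eV.
The photon energy is |E_6 − E_4| = 4.25 eV.

4.25 eV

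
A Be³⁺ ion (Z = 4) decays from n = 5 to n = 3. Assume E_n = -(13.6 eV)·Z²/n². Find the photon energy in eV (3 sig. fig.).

The Bohr energies scale as Z², so for Z = 4: E_n = −217.6/n² eV.
E_5 = −217.6/25 = −8.704 eV and E_3 = −217.6/9 = −24.18 eV.
The photon energy is |E_5 − E_3| = 15.5 eV.

15.5 eV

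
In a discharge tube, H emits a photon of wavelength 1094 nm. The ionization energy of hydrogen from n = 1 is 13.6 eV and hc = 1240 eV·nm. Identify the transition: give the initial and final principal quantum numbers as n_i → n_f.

The photon energy is ΔE = hc/λ = 1240 / 1094 = 1.133 eV.
With Z = 1, ΔE = 13.60 × (1/n_f² − 1/n_i²), so 1/n_f² − 1/n_i² = 0.08334.
Trying n_f = 3 gives 1/n_i² = 0.02777, i.e. n_i ≈ 6; this pair matches.

n_i = 6, n_f = 3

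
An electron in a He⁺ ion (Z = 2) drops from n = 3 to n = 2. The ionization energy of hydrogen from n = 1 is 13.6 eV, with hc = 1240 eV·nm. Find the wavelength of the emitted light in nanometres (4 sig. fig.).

164.1 nm

For Z = 2 the level energies scale as Z², so the effective Rydberg energy is 13.6 × 4 = 54.40 eV.
ΔE = 54.40 × (1/2² − 1/3²) = 54.40 × 0.1389 = 7.556 eV.
λ = hc/ΔE = 1240 / 7.556 = 164.1 nm.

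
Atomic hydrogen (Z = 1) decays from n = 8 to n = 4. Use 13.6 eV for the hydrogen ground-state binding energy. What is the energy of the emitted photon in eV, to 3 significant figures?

E_8 = −13.60/64 = −0.2125 eV and E_4 = −13.60/16 = −0.8500 eV.
The photon energy is |E_8 − E_4| = 0.638 eV.

0.638 eV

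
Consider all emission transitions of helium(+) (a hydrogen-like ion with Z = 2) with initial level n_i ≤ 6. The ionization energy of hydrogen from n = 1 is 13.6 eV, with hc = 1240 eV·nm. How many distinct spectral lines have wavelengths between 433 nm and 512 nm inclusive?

Enumerate all n_i → n_f pairs with 1 ≤ n_f < n_i ≤ 6 and compute λ = 1240 / [13.6·4·(1/n_f² − 1/n_i²)].
Lines falling in [433, 512] nm: 4→3 (468.9 nm).

1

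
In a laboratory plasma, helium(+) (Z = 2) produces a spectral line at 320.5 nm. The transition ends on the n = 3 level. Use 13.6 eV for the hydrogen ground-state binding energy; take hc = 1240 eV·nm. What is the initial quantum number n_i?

n_i = 5

The photon energy is ΔE = hc/λ = 1240 / 320.5 = 3.869 eV.
With Z = 2, ΔE = 54.40 × (1/n_f² − 1/n_i²), so 1/n_f² − 1/n_i² = 0.07112.
With n_f = 3: 1/n_i² = 1/9 − 0.07112 = 0.03999, so n_i ≈ 5.00.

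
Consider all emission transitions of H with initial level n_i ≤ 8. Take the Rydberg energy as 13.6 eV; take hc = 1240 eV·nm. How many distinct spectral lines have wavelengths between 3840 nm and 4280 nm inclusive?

Enumerate all n_i → n_f pairs with 1 ≤ n_f < n_i ≤ 8 and compute λ = 1240 / [13.6·1·(1/n_f² − 1/n_i²)].
Lines falling in [3840, 4280] nm: 5→4 (4052 nm).

1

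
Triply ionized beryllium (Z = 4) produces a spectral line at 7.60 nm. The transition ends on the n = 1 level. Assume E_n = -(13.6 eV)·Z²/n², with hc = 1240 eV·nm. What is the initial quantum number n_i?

The photon energy is ΔE = hc/λ = 1240 / 7.60 = 163.2 eV.
With Z = 4, ΔE = 217.6 × (1/n_f² − 1/n_i²), so 1/n_f² − 1/n_i² = 0.7498.
With n_f = 1: 1/n_i² = 1/1 − 0.7498 = 0.2502, so n_i ≈ 2.00.

n_i = 2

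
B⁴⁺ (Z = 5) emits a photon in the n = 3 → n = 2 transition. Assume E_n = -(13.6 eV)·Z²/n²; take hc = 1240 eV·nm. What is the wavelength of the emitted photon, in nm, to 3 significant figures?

26.3 nm

For Z = 5 the level energies scale as Z², so the effective Rydberg energy is 13.6 × 25 = 340.0 eV.
ΔE = 340.0 × (1/2² − 1/3²) = 340.0 × 0.1389 = 47.22 eV.
λ = hc/ΔE = 1240 / 47.22 = 26.3 nm.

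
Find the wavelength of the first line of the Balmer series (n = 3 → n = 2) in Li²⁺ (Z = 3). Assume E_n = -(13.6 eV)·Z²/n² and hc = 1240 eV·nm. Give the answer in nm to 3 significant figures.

72.9 nm

The Balmer series terminates on n_f = 2; the first line has n_i = 2+1 = 3.
ΔE = 122.4 × (1/2² − 1/3²) = 17.00 eV.
λ = 1240 / 17.00 = 72.9 nm.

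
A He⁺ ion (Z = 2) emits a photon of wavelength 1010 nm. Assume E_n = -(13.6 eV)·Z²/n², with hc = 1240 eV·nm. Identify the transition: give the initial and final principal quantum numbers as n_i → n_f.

The photon energy is ΔE = hc/λ = 1240 / 1010 = 1.228 eV.
With Z = 2, ΔE = 54.40 × (1/n_f² − 1/n_i²), so 1/n_f² − 1/n_i² = 0.02257.
Trying n_f = 4 gives 1/n_i² = 0.03993, i.e. n_i ≈ 5; this pair matches.

n_i = 5, n_f = 4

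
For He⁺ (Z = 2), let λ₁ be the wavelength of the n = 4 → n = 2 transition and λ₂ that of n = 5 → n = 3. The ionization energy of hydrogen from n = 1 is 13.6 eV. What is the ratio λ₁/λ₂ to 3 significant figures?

0.379

λ ∝ 1/ΔE ∝ 1/(1/n_f² − 1/n_i²), and the Z² and hc factors cancel in the ratio.
λ₁/λ₂ = (1/3² − 1/5²)/(1/2² − 1/4²) = 0.07111/0.1875 = 0.379.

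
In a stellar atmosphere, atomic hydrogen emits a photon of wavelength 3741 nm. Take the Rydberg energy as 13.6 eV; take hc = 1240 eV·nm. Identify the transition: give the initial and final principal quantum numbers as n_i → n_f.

n_i = 8, n_f = 5

The photon energy is ΔE = hc/λ = 1240 / 3741 = 0.3315 eV.
With Z = 1, ΔE = 13.60 × (1/n_f² − 1/n_i²), so 1/n_f² − 1/n_i² = 0.02437.
Trying n_f = 5 gives 1/n_i² = 0.01563, i.e. n_i ≈ 8; this pair matches.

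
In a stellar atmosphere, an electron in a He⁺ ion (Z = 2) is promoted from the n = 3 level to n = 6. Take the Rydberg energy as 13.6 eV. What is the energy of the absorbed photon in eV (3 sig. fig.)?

The Bohr energies scale as Z², so for Z = 2: E_n = −54.40/n² eV.
E_6 = −54.40/36 = −1.511 eV and E_3 = −54.40/9 = −6.044 eV.
The photon energy is |E_6 − E_3| = 4.53 eV.

4.53 eV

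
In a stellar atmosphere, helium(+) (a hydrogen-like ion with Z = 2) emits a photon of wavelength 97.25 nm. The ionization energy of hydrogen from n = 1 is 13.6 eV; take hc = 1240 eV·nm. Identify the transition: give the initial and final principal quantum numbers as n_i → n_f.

The photon energy is ΔE = hc/λ = 1240 / 97.25 = 12.75 eV.
With Z = 2, ΔE = 54.40 × (1/n_f² − 1/n_i²), so 1/n_f² − 1/n_i² = 0.2344.
Trying n_f = 2 gives 1/n_i² = 0.01561, i.e. n_i ≈ 8; this pair matches.

n_i = 8, n_f = 2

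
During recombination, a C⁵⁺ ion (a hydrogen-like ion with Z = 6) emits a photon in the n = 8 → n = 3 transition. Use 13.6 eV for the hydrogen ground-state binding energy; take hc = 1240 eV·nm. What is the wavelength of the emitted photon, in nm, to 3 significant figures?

26.5 nm

For Z = 6 the level energies scale as Z², so the effective Rydberg energy is 13.6 × 36 = 489.6 eV.
ΔE = 489.6 × (1/3² − 1/8²) = 489.6 × 0.09549 = 46.75 eV.
λ = hc/ΔE = 1240 / 46.75 = 26.5 nm.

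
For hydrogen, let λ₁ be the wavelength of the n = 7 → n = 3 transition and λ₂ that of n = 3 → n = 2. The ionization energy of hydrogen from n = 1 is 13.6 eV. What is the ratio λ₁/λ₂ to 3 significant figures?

λ ∝ 1/ΔE ∝ 1/(1/n_f² − 1/n_i²), and the Z² and hc factors cancel in the ratio.
λ₁/λ₂ = (1/2² − 1/3²)/(1/3² − 1/7²) = 0.1389/0.09070 = 1.53.

1.53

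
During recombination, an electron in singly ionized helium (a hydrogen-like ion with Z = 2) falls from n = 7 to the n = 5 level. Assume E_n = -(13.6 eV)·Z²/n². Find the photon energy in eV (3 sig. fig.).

1.07 eV

The Bohr energies scale as Z², so for Z = 2: E_n = −54.40/n² eV.
E_7 = −54.40/49 = −1.110 eV and E_5 = −54.40/25 = −2.176 eV.
The photon energy is |E_7 − E_5| = 1.07 eV.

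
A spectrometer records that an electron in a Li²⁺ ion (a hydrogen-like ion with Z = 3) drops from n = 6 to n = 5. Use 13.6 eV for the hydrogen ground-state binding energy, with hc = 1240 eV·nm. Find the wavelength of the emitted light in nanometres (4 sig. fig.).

For Z = 3 the level energies scale as Z², so the effective Rydberg energy is 13.6 × 9 = 122.4 eV.
ΔE = 122.4 × (1/5² − 1/6²) = 122.4 × 0.01222 = 1.496 eV.
λ = hc/ΔE = 1240 / 1.496 = 828.9 nm.

828.9 nm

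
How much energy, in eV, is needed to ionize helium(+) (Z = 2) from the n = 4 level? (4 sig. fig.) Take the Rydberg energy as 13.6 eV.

E_n = −13.6 Z²/n² = −54.40/n² eV for Z = 2.
E_4 = −54.40/16 = −3.400 eV, so ionization (to E = 0) requires 3.400 eV.

3.400 eV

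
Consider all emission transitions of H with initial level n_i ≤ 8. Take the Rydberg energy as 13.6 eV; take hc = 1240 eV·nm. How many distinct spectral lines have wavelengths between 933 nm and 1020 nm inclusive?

Enumerate all n_i → n_f pairs with 1 ≤ n_f < n_i ≤ 8 and compute λ = 1240 / [13.6·1·(1/n_f² − 1/n_i²)].
Lines falling in [933, 1020] nm: 8→3 (954.9 nm), 7→3 (1005 nm).

2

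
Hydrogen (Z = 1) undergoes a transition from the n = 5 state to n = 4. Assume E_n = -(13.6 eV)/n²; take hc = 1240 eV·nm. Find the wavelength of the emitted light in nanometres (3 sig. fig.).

4050 nm

ΔE = 13.60 × (1/4² − 1/5²) = 13.60 × 0.02250 = 0.3060 eV.
λ = hc/ΔE = 1240 / 0.3060 = 4050 nm.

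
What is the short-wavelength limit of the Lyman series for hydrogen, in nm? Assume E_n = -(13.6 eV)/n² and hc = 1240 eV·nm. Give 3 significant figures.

The Lyman series has lower level n_f = 1; the series limit corresponds to n_i → ∞.
ΔE_max = 13.6 × 1 / 1² = 13.60 eV.
λ_min = 1240 / 13.60 = 91.2 nm.

91.2 nm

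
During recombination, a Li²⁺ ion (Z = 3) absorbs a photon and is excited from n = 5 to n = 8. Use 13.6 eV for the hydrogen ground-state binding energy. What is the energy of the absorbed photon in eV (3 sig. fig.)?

The Bohr energies scale as Z², so for Z = 3: E_n = −122.4/n² eV.
E_8 = −122.4/64 = −1.913 eV and E_5 = −122.4/25 = −4.896 eV.
The photon energy is |E_8 − E_5| = 2.98 eV.

2.98 eV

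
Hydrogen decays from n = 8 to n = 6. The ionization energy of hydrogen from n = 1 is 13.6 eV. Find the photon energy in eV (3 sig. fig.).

E_8 = −13.60/64 = −0.2125 eV and E_6 = −13.60/36 = −0.3778 eV.
The photon energy is |E_8 − E_6| = 0.165 eV.

0.165 eV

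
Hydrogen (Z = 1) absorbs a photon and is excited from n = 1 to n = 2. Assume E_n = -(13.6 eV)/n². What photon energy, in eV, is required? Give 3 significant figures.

E_2 = −13.60/4 = −3.400 eV and E_1 = −13.60/1 = −13.60 eV.
The photon energy is |E_2 − E_1| = 10.2 eV.

10.2 eV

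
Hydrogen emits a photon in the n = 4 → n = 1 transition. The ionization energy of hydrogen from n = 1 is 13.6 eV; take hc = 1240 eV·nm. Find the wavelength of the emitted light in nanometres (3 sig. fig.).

97.3 nm

ΔE = 13.60 × (1/1² − 1/4²) = 13.60 × 0.9375 = 12.75 eV.
λ = hc/ΔE = 1240 / 12.75 = 97.3 nm.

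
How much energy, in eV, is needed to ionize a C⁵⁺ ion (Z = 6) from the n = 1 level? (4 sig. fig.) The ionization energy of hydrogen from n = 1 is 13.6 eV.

489.6 eV

E_n = −13.6 Z²/n² = −489.6/n² eV for Z = 6.
E_1 = −489.6/1 = −489.6 eV, so ionization (to E = 0) requires 489.6 eV.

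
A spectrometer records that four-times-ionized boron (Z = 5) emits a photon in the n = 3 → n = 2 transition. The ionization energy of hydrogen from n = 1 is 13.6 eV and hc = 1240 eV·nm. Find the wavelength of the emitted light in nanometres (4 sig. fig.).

26.26 nm

For Z = 5 the level energies scale as Z², so the effective Rydberg energy is 13.6 × 25 = 340.0 eV.
ΔE = 340.0 × (1/2² − 1/3²) = 340.0 × 0.1389 = 47.22 eV.
λ = hc/ΔE = 1240 / 47.22 = 26.26 nm.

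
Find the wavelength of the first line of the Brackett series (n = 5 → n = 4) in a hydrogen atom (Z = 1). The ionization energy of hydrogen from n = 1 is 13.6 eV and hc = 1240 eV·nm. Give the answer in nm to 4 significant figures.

The Brackett series terminates on n_f = 4; the first line has n_i = 4+1 = 5.
ΔE = 13.60 × (1/4² − 1/5²) = 0.3060 eV.
λ = 1240 / 0.3060 = 4052 nm.

4052 nm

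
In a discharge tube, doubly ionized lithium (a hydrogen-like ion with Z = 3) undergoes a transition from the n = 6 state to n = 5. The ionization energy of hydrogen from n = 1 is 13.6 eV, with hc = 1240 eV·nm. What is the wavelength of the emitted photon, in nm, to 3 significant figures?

829 nm

For Z = 3 the level energies scale as Z², so the effective Rydberg energy is 13.6 × 9 = 122.4 eV.
ΔE = 122.4 × (1/5² − 1/6²) = 122.4 × 0.01222 = 1.496 eV.
λ = hc/ΔE = 1240 / 1.496 = 829 nm.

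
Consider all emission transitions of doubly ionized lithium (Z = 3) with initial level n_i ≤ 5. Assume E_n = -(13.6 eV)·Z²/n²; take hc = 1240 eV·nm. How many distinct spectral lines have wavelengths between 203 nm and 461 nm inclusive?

2

Enumerate all n_i → n_f pairs with 1 ≤ n_f < n_i ≤ 5 and compute λ = 1240 / [13.6·9·(1/n_f² − 1/n_i²)].
Lines falling in [203, 461] nm: 4→3 (208.4 nm), 5→4 (450.3 nm).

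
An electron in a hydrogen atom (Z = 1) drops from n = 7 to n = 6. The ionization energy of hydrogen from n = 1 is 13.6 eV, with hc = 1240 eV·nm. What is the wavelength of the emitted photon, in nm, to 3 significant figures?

ΔE = 13.60 × (1/6² − 1/7²) = 13.60 × 0.007370 = 0.1002 eV.
λ = hc/ΔE = 1240 / 0.1002 = 12400 nm.

12400 nm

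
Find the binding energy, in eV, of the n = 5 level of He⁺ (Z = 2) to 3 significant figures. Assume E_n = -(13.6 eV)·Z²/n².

2.18 eV

E_n = −13.6 Z²/n² = −54.40/n² eV for Z = 2.
E_5 = −54.40/25 = −2.18 eV, so ionization (to E = 0) requires 2.18 eV.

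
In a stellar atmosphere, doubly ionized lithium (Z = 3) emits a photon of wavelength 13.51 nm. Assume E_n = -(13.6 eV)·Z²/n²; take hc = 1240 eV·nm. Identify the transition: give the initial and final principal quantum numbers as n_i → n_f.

The photon energy is ΔE = hc/λ = 1240 / 13.51 = 91.78 eV.
With Z = 3, ΔE = 122.4 × (1/n_f² − 1/n_i²), so 1/n_f² − 1/n_i² = 0.7499.
Trying n_f = 1 gives 1/n_i² = 0.2501, i.e. n_i ≈ 2; this pair matches.

n_i = 2, n_f = 1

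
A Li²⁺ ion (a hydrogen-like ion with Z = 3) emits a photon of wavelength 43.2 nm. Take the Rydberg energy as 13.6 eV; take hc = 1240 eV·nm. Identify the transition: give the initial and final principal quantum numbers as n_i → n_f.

n_i = 8, n_f = 2

The photon energy is ΔE = hc/λ = 1240 / 43.2 = 28.70 eV.
With Z = 3, ΔE = 122.4 × (1/n_f² − 1/n_i²), so 1/n_f² − 1/n_i² = 0.2345.
Trying n_f = 2 gives 1/n_i² = 0.01549, i.e. n_i ≈ 8; this pair matches.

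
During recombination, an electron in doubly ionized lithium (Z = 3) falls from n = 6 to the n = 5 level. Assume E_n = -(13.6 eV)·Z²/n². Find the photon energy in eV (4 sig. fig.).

The Bohr energies scale as Z², so for Z = 3: E_n = −122.4/n² eV.
E_6 = −122.4/36 = −3.400 eV and E_5 = −122.4/25 = −4.896 eV.
The photon energy is |E_6 − E_5| = 1.496 eV.

1.496 eV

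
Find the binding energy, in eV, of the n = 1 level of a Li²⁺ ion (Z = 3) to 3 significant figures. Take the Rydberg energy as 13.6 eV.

122 eV

E_n = −13.6 Z²/n² = −122.4/n² eV for Z = 3.
E_1 = −122.4/1 = −122 eV, so ionization (to E = 0) requires 122 eV.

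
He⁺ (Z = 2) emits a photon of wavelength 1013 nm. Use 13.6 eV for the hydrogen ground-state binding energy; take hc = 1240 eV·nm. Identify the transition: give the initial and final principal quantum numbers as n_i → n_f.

The photon energy is ΔE = hc/λ = 1240 / 1013 = 1.224 eV.
With Z = 2, ΔE = 54.40 × (1/n_f² − 1/n_i²), so 1/n_f² − 1/n_i² = 0.02250.
Trying n_f = 4 gives 1/n_i² = 0.04000, i.e. n_i ≈ 5; this pair matches.

n_i = 5, n_f = 4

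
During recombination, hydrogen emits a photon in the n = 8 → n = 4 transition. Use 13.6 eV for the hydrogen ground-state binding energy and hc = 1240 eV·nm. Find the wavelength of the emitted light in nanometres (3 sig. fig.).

1950 nm

ΔE = 13.60 × (1/4² − 1/8²) = 13.60 × 0.04688 = 0.6375 eV.
λ = hc/ΔE = 1240 / 0.6375 = 1950 nm.
This line belongs to the Brackett series.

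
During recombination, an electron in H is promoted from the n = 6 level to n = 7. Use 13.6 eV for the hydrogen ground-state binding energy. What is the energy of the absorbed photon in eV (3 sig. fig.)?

0.100 eV

E_7 = −13.60/49 = −0.2776 eV and E_6 = −13.60/36 = −0.3778 eV.
The photon energy is |E_7 − E_6| = 0.100 eV.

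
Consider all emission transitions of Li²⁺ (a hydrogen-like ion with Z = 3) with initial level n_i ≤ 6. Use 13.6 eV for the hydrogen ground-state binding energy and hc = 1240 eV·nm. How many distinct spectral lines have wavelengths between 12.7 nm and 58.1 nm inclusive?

4

Enumerate all n_i → n_f pairs with 1 ≤ n_f < n_i ≤ 6 and compute λ = 1240 / [13.6·9·(1/n_f² − 1/n_i²)].
Lines falling in [12.7, 58.1] nm: 2→1 (13.51 nm), 6→2 (45.59 nm), 5→2 (48.24 nm), 4→2 (54.03 nm).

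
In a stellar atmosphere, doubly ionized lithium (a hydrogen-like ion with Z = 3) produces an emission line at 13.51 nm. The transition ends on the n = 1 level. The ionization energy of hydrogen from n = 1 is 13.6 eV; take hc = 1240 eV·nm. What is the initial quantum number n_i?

n_i = 2

The photon energy is ΔE = hc/λ = 1240 / 13.51 = 91.78 eV.
With Z = 3, ΔE = 122.4 × (1/n_f² − 1/n_i²), so 1/n_f² − 1/n_i² = 0.7499.
With n_f = 1: 1/n_i² = 1/1 − 0.7499 = 0.2501, so n_i ≈ 2.00.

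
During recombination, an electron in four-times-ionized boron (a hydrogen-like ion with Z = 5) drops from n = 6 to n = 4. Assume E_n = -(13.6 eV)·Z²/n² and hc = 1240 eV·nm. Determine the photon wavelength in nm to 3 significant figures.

For Z = 5 the level energies scale as Z², so the effective Rydberg energy is 13.6 × 25 = 340.0 eV.
ΔE = 340.0 × (1/4² − 1/6²) = 340.0 × 0.03472 = 11.81 eV.
λ = hc/ΔE = 1240 / 11.81 = 105 nm.

105 nm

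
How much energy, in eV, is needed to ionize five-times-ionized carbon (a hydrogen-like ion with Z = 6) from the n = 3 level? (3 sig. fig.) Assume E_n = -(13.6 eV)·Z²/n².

54.4 eV

E_n = −13.6 Z²/n² = −489.6/n² eV for Z = 6.
E_3 = −489.6/9 = −54.4 eV, so ionization (to E = 0) requires 54.4 eV.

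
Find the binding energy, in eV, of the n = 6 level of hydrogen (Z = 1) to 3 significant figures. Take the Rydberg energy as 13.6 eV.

0.378 eV

E_6 = −13.60/36 = −0.378 eV, so ionization (to E = 0) requires 0.378 eV.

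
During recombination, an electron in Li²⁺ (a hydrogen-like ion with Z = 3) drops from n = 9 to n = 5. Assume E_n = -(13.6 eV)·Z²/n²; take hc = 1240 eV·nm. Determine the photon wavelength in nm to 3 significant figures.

For Z = 3 the level energies scale as Z², so the effective Rydberg energy is 13.6 × 9 = 122.4 eV.
ΔE = 122.4 × (1/5² − 1/9²) = 122.4 × 0.02765 = 3.385 eV.
λ = hc/ΔE = 1240 / 3.385 = 366 nm.

366 nm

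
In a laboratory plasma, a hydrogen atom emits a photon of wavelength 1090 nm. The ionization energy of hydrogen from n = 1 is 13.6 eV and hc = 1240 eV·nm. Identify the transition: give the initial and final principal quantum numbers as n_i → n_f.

The photon energy is ΔE = hc/λ = 1240 / 1090 = 1.138 eV.
With Z = 1, ΔE = 13.60 × (1/n_f² − 1/n_i²), so 1/n_f² − 1/n_i² = 0.08365.
Trying n_f = 3 gives 1/n_i² = 0.02746, i.e. n_i ≈ 6; this pair matches.

n_i = 6, n_f = 3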